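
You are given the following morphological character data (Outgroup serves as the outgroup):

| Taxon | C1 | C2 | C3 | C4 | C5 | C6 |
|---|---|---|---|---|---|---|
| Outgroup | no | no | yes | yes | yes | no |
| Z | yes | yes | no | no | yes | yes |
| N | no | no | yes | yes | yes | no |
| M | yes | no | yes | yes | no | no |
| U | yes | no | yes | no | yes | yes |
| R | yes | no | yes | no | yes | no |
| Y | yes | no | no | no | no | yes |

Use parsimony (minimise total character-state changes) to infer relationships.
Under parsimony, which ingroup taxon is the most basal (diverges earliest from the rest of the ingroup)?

N

Character polarity is set by the outgroup: the derived state is whichever differs from the outgroup's state, so for C3, C4, C5 the derived state is 'no', and for the remaining characters it is 'yes'.
C1 (derived state 'yes') is shared by M, R, U, Y, and Z — a synapomorphy uniting that clade.
C2: derived state 'yes' in Z only — an autapomorphy, so it tells us nothing about relationships among taxa.
C3 (derived state 'no') is shared by Y and Z — a synapomorphy uniting that clade.
C4: derived state 'no' in R, U, Y, and Z only — synapomorphy for {R, U, Y, Z}.
C5 (state 'no') occurs in M and Y but conflicts with the nesting implied by the other characters — most parsimoniously interpreted as homoplasy.
C6: derived state 'yes' in U, Y, and Z only — synapomorphy for {U, Y, Z}.
Most parsimonious ingroup topology: (((((Z,Y),U),R),M),N).
N is sister to the clade containing all other ingroup taxa, so it is the earliest-diverging (most basal) ingroup lineage.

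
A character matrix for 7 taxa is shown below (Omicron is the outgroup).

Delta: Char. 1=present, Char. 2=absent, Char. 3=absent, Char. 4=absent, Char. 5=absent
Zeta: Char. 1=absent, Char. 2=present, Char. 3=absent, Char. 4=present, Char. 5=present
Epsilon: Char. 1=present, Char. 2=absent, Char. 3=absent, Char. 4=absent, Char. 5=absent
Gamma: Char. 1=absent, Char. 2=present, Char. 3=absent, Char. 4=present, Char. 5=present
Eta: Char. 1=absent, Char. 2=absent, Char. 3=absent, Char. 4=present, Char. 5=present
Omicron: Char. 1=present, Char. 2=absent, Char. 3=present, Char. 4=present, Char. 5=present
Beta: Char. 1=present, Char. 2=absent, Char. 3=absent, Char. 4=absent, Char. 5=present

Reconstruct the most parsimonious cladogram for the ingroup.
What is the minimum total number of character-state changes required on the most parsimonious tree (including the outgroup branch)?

Character polarity is set by the outgroup: the derived state is whichever differs from the outgroup's state, so for Char. 1, Char. 3, Char. 4, Char. 5 the derived state is 'absent', and for the remaining characters it is 'present'.
Char. 1 (derived state 'absent') is shared by Eta, Gamma, and Zeta — a synapomorphy uniting that clade.
Char. 2 (derived state 'present') is shared by Gamma and Zeta — a synapomorphy uniting that clade.
Char. 3 (derived state 'absent') is shared by all ingroup taxa — unites the whole ingroup.
Char. 4 (derived state 'absent') is shared by Beta, Delta, and Epsilon — a synapomorphy uniting that clade.
Char. 5: derived state 'absent' in Delta and Epsilon only — synapomorphy for {Delta, Epsilon}.
Most parsimonious ingroup topology: (((Gamma,Zeta),Eta),(Beta,(Epsilon,Delta))).
Changes per character on this tree: Char. 1: 1; Char. 2: 1; Char. 3: 1; Char. 4: 1; Char. 5: 1.
Total = 5.

5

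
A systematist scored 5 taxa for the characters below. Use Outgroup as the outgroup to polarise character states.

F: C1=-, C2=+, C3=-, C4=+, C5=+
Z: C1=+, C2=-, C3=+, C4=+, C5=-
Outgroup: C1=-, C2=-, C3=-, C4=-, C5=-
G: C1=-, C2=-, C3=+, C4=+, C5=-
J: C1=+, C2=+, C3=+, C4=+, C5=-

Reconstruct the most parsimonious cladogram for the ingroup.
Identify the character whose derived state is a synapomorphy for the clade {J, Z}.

C1

The outgroup has state '-' for every character, so '+' is the derived state throughout.
C1: derived state '+' in J and Z only — synapomorphy for {J, Z}.
C2 (state '+') occurs in F and J but conflicts with the nesting implied by the other characters — most parsimoniously interpreted as homoplasy.
Only G, J, and Z show the derived state '+' for C3, supporting them as a clade.
C4 (derived state '+') is shared by all ingroup taxa — unites the whole ingroup.
C5: derived state '+' in F only — an autapomorphy, so it tells us nothing about relationships among taxa.
Most parsimonious ingroup topology: (F,((J,Z),G)).
The clade {J, Z} is supported by C1: its derived state '+' occurs in exactly those taxa and in no other taxon (including the outgroup).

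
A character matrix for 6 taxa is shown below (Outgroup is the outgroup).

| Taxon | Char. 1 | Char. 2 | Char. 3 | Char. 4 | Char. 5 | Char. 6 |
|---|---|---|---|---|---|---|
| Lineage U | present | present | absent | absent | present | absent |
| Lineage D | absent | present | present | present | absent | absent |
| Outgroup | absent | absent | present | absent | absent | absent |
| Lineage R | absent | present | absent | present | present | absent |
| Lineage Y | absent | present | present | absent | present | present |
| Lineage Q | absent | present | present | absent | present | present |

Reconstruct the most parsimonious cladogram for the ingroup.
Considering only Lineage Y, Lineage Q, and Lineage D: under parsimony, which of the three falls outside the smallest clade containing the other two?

Lineage D

Character polarity is set by the outgroup: the derived state is whichever differs from the outgroup's state, so for Char. 3 the derived state is 'absent', and for the remaining characters it is 'present'.
Char. 1: derived state 'present' in Lineage U only — an autapomorphy, so it tells us nothing about relationships among taxa.
All ingroup taxa share the derived state 'present' for Char. 2; it defines the ingroup but does not resolve relationships within it.
Only Lineage R and Lineage U show the derived state 'absent' for Char. 3, supporting them as a clade.
Char. 4 groups Lineage D and Lineage R, which is incompatible with the clades supported by the remaining characters; treating it as convergent (homoplasy) costs fewer steps than any alternative tree.
Only Lineage Q, Lineage R, Lineage U, and Lineage Y show the derived state 'present' for Char. 5, supporting them as a clade.
Char. 6: derived state 'present' in Lineage Q and Lineage Y only — synapomorphy for {Lineage Q, Lineage Y}.
Most parsimonious ingroup topology: (((Lineage R,Lineage U),(Lineage Q,Lineage Y)),Lineage D).
Lineage Y and Lineage Q share a more recent common ancestor with each other than either does with Lineage D, so Lineage D is the least closely related of the three.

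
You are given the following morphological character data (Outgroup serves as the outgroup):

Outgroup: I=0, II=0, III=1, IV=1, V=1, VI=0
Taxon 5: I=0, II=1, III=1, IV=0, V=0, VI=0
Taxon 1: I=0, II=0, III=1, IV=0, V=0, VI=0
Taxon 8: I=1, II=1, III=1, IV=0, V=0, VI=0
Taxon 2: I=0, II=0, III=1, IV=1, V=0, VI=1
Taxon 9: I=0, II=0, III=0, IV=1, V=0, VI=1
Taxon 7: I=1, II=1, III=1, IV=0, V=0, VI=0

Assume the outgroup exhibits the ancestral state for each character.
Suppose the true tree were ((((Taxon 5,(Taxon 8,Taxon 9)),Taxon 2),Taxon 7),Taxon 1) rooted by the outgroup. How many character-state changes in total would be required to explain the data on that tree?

12

Map each character onto ((((Taxon 5,(Taxon 8,Taxon 9)),Taxon 2),Taxon 7),Taxon 1) (rooted by Outgroup) and count the minimum state changes it requires (Fitch parsimony):
I: 2; II: 3; III: 1; IV: 3; V: 1; VI: 2.
Total tree length = 12.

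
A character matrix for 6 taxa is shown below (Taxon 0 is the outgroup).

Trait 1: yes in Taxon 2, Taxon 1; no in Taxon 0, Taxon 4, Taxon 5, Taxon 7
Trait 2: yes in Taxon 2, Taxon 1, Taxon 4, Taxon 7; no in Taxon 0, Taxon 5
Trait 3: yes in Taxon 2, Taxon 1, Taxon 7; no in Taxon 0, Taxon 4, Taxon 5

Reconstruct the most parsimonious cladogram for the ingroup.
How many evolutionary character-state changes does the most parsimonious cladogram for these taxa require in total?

3

The outgroup has state 'no' for every character, so 'yes' is the derived state throughout.
Only Taxon 1 and Taxon 2 show the derived state 'yes' for Trait 1, supporting them as a clade.
Only Taxon 1, Taxon 2, Taxon 4, and Taxon 7 show the derived state 'yes' for Trait 2, supporting them as a clade.
Trait 3: derived state 'yes' in Taxon 1, Taxon 2, and Taxon 7 only — synapomorphy for {Taxon 1, Taxon 2, Taxon 7}.
Most parsimonious ingroup topology: ((((Taxon 2,Taxon 1),Taxon 7),Taxon 4),Taxon 5).
Changes per character on this tree: Trait 1: 1; Trait 2: 1; Trait 3: 1.
Total = 3.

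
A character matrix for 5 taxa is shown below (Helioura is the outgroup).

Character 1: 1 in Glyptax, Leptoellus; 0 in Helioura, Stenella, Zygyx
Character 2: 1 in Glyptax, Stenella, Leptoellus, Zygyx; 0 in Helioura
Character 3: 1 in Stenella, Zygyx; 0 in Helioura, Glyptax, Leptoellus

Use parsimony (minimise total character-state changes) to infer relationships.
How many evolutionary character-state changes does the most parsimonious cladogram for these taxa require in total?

3

The outgroup has state '0' for every character, so '1' is the derived state throughout.
Only Glyptax and Leptoellus show the derived state '1' for Character 1, supporting them as a clade.
All ingroup taxa share the derived state '1' for Character 2; it defines the ingroup but does not resolve relationships within it.
Character 3: derived state '1' in Stenella and Zygyx only — synapomorphy for {Stenella, Zygyx}.
Most parsimonious ingroup topology: ((Glyptax,Leptoellus),(Stenella,Zygyx)).
Changes per character on this tree: Character 1: 1; Character 2: 1; Character 3: 1.
Total = 3.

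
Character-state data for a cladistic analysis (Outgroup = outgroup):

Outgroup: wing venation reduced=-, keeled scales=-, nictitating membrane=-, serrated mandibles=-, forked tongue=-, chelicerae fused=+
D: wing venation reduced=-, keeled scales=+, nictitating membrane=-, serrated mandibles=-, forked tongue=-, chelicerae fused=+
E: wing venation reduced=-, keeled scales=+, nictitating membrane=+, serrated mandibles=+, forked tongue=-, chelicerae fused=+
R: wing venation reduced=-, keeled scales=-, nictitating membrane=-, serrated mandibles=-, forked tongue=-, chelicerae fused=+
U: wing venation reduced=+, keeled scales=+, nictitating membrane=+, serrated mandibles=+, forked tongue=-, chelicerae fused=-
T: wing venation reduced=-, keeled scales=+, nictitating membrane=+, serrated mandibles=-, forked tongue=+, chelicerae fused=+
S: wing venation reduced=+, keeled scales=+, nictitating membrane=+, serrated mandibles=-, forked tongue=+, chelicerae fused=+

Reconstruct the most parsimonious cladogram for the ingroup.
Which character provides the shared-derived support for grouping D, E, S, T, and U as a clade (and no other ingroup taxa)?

keeled scales

Character polarity is set by the outgroup: the derived state is whichever differs from the outgroup's state, so for chelicerae fused the derived state is '-', and for the remaining characters it is '+'.
wing venation reduced (state '+') occurs in S and U but conflicts with the nesting implied by the other characters — most parsimoniously interpreted as homoplasy.
Only D, E, S, T, and U show the derived state '+' for keeled scales, supporting them as a clade.
nictitating membrane: derived state '+' in E, S, T, and U only — synapomorphy for {E, S, T, U}.
serrated mandibles: derived state '+' in E and U only — synapomorphy for {E, U}.
Only S and T show the derived state '+' for forked tongue, supporting them as a clade.
chelicerae fused (derived state '-') is unique to U (autapomorphy; uninformative for grouping).
Most parsimonious ingroup topology: ((D,((E,U),(T,S))),R).
The clade {D, E, S, T, U} is supported by keeled scales: its derived state '+' occurs in exactly those taxa and in no other taxon (including the outgroup).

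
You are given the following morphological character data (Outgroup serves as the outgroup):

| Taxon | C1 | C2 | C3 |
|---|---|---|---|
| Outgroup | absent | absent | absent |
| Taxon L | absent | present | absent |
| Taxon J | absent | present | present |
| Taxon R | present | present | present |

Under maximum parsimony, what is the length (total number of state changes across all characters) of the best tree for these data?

The outgroup has state 'absent' for every character, so 'present' is the derived state throughout.
C1: derived state 'present' in Taxon R only — an autapomorphy, so it tells us nothing about relationships among taxa.
All ingroup taxa share the derived state 'present' for C2; it defines the ingroup but does not resolve relationships within it.
C3 (derived state 'present') is shared by Taxon J and Taxon R — a synapomorphy uniting that clade.
Most parsimonious ingroup topology: ((Taxon J,Taxon R),Taxon L).
Changes per character on this tree: C1: 1; C2: 1; C3: 1.
Total = 3.

3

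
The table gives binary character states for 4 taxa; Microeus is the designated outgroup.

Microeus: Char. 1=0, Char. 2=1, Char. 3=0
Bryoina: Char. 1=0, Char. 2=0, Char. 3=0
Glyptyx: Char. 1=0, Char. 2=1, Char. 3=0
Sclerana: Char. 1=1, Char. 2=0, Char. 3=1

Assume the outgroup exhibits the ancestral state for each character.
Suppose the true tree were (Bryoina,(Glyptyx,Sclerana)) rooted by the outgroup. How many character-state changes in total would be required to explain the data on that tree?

Map each character onto (Bryoina,(Glyptyx,Sclerana)) (rooted by Microeus) and count the minimum state changes it requires (Fitch parsimony):
Char. 1: 1; Char. 2: 2; Char. 3: 1.
Total tree length = 4.

4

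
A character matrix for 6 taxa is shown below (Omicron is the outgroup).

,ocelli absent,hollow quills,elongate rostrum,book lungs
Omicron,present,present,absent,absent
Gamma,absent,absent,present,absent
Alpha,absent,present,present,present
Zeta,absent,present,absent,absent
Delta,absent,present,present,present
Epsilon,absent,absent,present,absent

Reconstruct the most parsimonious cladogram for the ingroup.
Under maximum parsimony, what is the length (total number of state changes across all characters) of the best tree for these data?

4

Character polarity is set by the outgroup: the derived state is whichever differs from the outgroup's state, so for ocelli absent, hollow quills the derived state is 'absent', and for the remaining characters it is 'present'.
ocelli absent (derived state 'absent') is shared by all ingroup taxa — unites the whole ingroup.
Only Epsilon and Gamma show the derived state 'absent' for hollow quills, supporting them as a clade.
elongate rostrum (derived state 'present') is shared by Alpha, Delta, Epsilon, and Gamma — a synapomorphy uniting that clade.
book lungs: derived state 'present' in Alpha and Delta only — synapomorphy for {Alpha, Delta}.
Most parsimonious ingroup topology: (((Gamma,Epsilon),(Alpha,Delta)),Zeta).
Changes per character on this tree: ocelli absent: 1; hollow quills: 1; elongate rostrum: 1; book lungs: 1.
Total = 4.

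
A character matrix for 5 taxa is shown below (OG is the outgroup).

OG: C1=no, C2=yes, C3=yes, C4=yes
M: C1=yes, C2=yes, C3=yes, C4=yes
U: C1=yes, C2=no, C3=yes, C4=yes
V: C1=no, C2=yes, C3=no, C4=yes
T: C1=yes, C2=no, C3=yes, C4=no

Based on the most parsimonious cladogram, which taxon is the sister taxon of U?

T

Character polarity is set by the outgroup: the derived state is whichever differs from the outgroup's state, so for C2, C3, C4 the derived state is 'no', and for the remaining characters it is 'yes'.
Only M, T, and U show the derived state 'yes' for C1, supporting them as a clade.
C2: derived state 'no' in T and U only — synapomorphy for {T, U}.
C3: derived state 'no' in V only — an autapomorphy, so it tells us nothing about relationships among taxa.
C4 (derived state 'no') is unique to T (autapomorphy; uninformative for grouping).
Most parsimonious ingroup topology: ((M,(U,T)),V).
U and T form a cherry on this tree, so they are sister taxa.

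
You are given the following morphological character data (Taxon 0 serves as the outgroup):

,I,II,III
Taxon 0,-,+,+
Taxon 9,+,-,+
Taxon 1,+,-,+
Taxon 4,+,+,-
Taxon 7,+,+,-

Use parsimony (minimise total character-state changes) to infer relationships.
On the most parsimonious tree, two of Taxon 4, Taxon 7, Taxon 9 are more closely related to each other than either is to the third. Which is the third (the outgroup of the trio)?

Taxon 9

Character polarity is set by the outgroup: the derived state is whichever differs from the outgroup's state, so for II, III the derived state is '-', and for the remaining characters it is '+'.
All ingroup taxa share the derived state '+' for I; it defines the ingroup but does not resolve relationships within it.
II: derived state '-' in Taxon 1 and Taxon 9 only — synapomorphy for {Taxon 1, Taxon 9}.
Only Taxon 4 and Taxon 7 show the derived state '-' for III, supporting them as a clade.
Most parsimonious ingroup topology: ((Taxon 9,Taxon 1),(Taxon 4,Taxon 7)).
Taxon 4 and Taxon 7 share a more recent common ancestor with each other than either does with Taxon 9, so Taxon 9 is the least closely related of the three.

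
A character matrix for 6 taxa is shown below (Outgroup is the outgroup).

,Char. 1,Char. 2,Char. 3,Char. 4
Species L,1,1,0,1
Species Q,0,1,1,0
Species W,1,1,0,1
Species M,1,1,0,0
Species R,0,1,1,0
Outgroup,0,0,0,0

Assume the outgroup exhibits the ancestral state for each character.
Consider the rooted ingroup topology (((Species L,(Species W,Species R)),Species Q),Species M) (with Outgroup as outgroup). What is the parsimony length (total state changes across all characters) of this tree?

Map each character onto (((Species L,(Species W,Species R)),Species Q),Species M) (rooted by Outgroup) and count the minimum state changes it requires (Fitch parsimony):
Char. 1: 3; Char. 2: 1; Char. 3: 2; Char. 4: 2.
Total tree length = 8.

8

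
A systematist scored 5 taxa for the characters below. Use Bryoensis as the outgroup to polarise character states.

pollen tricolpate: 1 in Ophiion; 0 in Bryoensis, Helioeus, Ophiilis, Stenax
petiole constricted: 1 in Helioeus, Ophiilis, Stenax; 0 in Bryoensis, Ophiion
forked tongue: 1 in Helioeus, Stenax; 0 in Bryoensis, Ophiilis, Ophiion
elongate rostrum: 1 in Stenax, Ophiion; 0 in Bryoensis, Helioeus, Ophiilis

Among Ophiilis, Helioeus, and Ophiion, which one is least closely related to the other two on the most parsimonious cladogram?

The outgroup has state '0' for every character, so '1' is the derived state throughout.
pollen tricolpate: derived state '1' in Ophiion only — an autapomorphy, so it tells us nothing about relationships among taxa.
petiole constricted: derived state '1' in Helioeus, Ophiilis, and Stenax only — synapomorphy for {Helioeus, Ophiilis, Stenax}.
forked tongue (derived state '1') is shared by Helioeus and Stenax — a synapomorphy uniting that clade.
elongate rostrum groups Ophiion and Stenax, which is incompatible with the clades supported by the remaining characters; treating it as convergent (homoplasy) costs fewer steps than any alternative tree.
Most parsimonious ingroup topology: (((Helioeus,Stenax),Ophiilis),Ophiion).
Ophiilis and Helioeus share a more recent common ancestor with each other than either does with Ophiion, so Ophiion is the least closely related of the three.

Ophiion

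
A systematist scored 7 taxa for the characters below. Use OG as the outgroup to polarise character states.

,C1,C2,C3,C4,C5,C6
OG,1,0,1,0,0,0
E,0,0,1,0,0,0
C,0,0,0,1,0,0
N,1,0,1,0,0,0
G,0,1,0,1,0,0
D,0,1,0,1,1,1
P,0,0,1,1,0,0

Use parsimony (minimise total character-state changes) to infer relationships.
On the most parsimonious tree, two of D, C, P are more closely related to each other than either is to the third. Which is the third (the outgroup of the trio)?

Character polarity is set by the outgroup: the derived state is whichever differs from the outgroup's state, so for C1, C3 the derived state is '0', and for the remaining characters it is '1'.
Only C, D, E, G, and P show the derived state '0' for C1, supporting them as a clade.
C2 (derived state '1') is shared by D and G — a synapomorphy uniting that clade.
C3: derived state '0' in C, D, and G only — synapomorphy for {C, D, G}.
C4 (derived state '1') is shared by C, D, G, and P — a synapomorphy uniting that clade.
C5 (derived state '1') is unique to D (autapomorphy; uninformative for grouping).
C6 (derived state '1') is unique to D (autapomorphy; uninformative for grouping).
Most parsimonious ingroup topology: ((E,((C,(G,D)),P)),N).
D and C share a more recent common ancestor with each other than either does with P, so P is the least closely related of the three.

P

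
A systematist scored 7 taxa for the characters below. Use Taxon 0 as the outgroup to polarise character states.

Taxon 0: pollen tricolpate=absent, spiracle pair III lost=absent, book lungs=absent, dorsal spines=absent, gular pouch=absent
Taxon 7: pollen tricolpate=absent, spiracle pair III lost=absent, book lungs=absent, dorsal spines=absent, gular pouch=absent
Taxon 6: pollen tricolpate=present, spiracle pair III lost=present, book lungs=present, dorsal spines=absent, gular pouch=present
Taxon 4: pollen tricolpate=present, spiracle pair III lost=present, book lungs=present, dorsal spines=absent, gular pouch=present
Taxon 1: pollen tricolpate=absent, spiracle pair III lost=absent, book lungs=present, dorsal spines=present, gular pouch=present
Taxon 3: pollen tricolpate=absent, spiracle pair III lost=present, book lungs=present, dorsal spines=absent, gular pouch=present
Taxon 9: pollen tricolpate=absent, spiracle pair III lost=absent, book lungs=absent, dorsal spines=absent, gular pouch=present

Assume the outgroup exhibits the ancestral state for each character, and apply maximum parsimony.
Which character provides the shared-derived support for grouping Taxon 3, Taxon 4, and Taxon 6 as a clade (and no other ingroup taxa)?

The outgroup has state 'absent' for every character, so 'present' is the derived state throughout.
pollen tricolpate (derived state 'present') is shared by Taxon 4 and Taxon 6 — a synapomorphy uniting that clade.
spiracle pair III lost: derived state 'present' in Taxon 3, Taxon 4, and Taxon 6 only — synapomorphy for {Taxon 3, Taxon 4, Taxon 6}.
book lungs: derived state 'present' in Taxon 1, Taxon 3, Taxon 4, and Taxon 6 only — synapomorphy for {Taxon 1, Taxon 3, Taxon 4, Taxon 6}.
dorsal spines (derived state 'present') is unique to Taxon 1 (autapomorphy; uninformative for grouping).
gular pouch: derived state 'present' in Taxon 1, Taxon 3, Taxon 4, Taxon 6, and Taxon 9 only — synapomorphy for {Taxon 1, Taxon 3, Taxon 4, Taxon 6, Taxon 9}.
Most parsimonious ingroup topology: (Taxon 7,((((Taxon 6,Taxon 4),Taxon 3),Taxon 1),Taxon 9)).
The clade {Taxon 3, Taxon 4, Taxon 6} is supported by spiracle pair III lost: its derived state 'present' occurs in exactly those taxa and in no other taxon (including the outgroup).

spiracle pair III lost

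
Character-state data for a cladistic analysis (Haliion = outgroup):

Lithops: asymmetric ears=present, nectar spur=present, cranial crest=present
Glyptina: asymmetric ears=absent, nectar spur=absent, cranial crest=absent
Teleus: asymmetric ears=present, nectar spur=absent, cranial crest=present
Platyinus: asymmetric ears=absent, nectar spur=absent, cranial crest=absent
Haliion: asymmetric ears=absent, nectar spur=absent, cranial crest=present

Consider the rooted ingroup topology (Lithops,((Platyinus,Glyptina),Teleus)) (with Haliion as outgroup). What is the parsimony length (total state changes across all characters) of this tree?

4

Map each character onto (Lithops,((Platyinus,Glyptina),Teleus)) (rooted by Haliion) and count the minimum state changes it requires (Fitch parsimony):
asymmetric ears: 2; nectar spur: 1; cranial crest: 1.
Total tree length = 4.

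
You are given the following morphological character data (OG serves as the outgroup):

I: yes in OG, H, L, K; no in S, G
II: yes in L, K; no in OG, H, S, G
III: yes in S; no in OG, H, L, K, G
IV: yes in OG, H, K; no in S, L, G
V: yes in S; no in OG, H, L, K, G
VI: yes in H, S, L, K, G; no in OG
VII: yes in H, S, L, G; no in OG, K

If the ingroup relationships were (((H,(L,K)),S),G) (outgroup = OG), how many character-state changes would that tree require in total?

Map each character onto (((H,(L,K)),S),G) (rooted by OG) and count the minimum state changes it requires (Fitch parsimony):
I: 2; II: 1; III: 1; IV: 3; V: 1; VI: 1; VII: 2.
Total tree length = 11.

11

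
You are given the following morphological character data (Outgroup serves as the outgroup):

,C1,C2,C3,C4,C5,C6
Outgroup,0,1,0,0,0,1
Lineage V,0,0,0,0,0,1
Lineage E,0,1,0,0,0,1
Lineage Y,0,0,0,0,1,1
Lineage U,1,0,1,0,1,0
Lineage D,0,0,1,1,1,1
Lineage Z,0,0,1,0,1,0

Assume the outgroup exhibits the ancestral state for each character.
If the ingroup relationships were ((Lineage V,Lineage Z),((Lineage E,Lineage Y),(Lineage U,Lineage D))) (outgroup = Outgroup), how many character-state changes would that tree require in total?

11

Map each character onto ((Lineage V,Lineage Z),((Lineage E,Lineage Y),(Lineage U,Lineage D))) (rooted by Outgroup) and count the minimum state changes it requires (Fitch parsimony):
C1: 1; C2: 2; C3: 2; C4: 1; C5: 3; C6: 2.
Total tree length = 11.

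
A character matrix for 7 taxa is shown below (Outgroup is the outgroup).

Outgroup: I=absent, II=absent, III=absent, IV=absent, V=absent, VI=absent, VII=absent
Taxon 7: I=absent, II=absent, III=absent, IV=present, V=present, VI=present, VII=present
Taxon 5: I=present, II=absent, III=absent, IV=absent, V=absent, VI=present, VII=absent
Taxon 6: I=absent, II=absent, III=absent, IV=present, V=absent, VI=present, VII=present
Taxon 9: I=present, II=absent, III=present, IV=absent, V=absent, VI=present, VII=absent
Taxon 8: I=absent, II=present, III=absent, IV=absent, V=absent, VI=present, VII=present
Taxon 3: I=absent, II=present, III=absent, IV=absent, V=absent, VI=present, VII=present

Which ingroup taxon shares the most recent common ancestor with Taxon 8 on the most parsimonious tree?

Taxon 3

The outgroup has state 'absent' for every character, so 'present' is the derived state throughout.
I (derived state 'present') is shared by Taxon 5 and Taxon 9 — a synapomorphy uniting that clade.
II (derived state 'present') is shared by Taxon 3 and Taxon 8 — a synapomorphy uniting that clade.
III: derived state 'present' in Taxon 9 only — an autapomorphy, so it tells us nothing about relationships among taxa.
IV: derived state 'present' in Taxon 6 and Taxon 7 only — synapomorphy for {Taxon 6, Taxon 7}.
V: derived state 'present' in Taxon 7 only — an autapomorphy, so it tells us nothing about relationships among taxa.
All ingroup taxa share the derived state 'present' for VI; it defines the ingroup but does not resolve relationships within it.
VII (derived state 'present') is shared by Taxon 3, Taxon 6, Taxon 7, and Taxon 8 — a synapomorphy uniting that clade.
Most parsimonious ingroup topology: (((Taxon 7,Taxon 6),(Taxon 8,Taxon 3)),(Taxon 5,Taxon 9)).
Taxon 8 and Taxon 3 form a cherry on this tree, so they are sister taxa.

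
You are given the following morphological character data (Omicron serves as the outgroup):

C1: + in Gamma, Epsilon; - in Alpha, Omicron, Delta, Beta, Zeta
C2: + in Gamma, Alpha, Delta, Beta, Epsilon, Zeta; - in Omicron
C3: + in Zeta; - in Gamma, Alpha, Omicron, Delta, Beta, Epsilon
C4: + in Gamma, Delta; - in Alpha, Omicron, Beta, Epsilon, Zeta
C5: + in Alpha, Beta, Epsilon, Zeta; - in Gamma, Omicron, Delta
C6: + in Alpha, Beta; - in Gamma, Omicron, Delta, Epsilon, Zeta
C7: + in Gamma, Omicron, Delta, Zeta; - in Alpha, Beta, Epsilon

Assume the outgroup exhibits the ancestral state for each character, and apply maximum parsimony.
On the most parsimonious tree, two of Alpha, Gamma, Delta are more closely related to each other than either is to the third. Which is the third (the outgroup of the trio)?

Character polarity is set by the outgroup: the derived state is whichever differs from the outgroup's state, so for C7 the derived state is '-', and for the remaining characters it is '+'.
C1 (state '+') occurs in Epsilon and Gamma but conflicts with the nesting implied by the other characters — most parsimoniously interpreted as homoplasy.
C2 (derived state '+') is shared by all ingroup taxa — unites the whole ingroup.
C3: derived state '+' in Zeta only — an autapomorphy, so it tells us nothing about relationships among taxa.
C4: derived state '+' in Delta and Gamma only — synapomorphy for {Delta, Gamma}.
Only Alpha, Beta, Epsilon, and Zeta show the derived state '+' for C5, supporting them as a clade.
C6 (derived state '+') is shared by Alpha and Beta — a synapomorphy uniting that clade.
Only Alpha, Beta, and Epsilon show the derived state '-' for C7, supporting them as a clade.
Most parsimonious ingroup topology: ((Gamma,Delta),((Epsilon,(Alpha,Beta)),Zeta)).
Delta and Gamma share a more recent common ancestor with each other than either does with Alpha, so Alpha is the least closely related of the three.

Alpha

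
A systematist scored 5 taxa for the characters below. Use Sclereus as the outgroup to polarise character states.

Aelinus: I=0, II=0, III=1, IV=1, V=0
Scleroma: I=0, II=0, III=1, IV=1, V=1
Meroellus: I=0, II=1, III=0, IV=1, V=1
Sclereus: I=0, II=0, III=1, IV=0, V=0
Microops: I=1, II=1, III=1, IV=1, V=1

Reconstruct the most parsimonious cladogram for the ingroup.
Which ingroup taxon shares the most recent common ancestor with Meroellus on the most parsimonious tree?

Microops

Character polarity is set by the outgroup: the derived state is whichever differs from the outgroup's state, so for III the derived state is '0', and for the remaining characters it is '1'.
I: derived state '1' in Microops only — an autapomorphy, so it tells us nothing about relationships among taxa.
Only Meroellus and Microops show the derived state '1' for II, supporting them as a clade.
III (derived state '0') is unique to Meroellus (autapomorphy; uninformative for grouping).
All ingroup taxa share the derived state '1' for IV; it defines the ingroup but does not resolve relationships within it.
V (derived state '1') is shared by Meroellus, Microops, and Scleroma — a synapomorphy uniting that clade.
Most parsimonious ingroup topology: (((Meroellus,Microops),Scleroma),Aelinus).
Meroellus and Microops form a cherry on this tree, so they are sister taxa.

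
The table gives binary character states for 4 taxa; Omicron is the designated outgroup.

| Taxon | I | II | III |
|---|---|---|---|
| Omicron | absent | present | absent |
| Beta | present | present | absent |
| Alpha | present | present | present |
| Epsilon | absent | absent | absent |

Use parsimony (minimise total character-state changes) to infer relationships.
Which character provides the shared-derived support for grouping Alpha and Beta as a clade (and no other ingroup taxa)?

I

Character polarity is set by the outgroup: the derived state is whichever differs from the outgroup's state, so for II the derived state is 'absent', and for the remaining characters it is 'present'.
I (derived state 'present') is shared by Alpha and Beta — a synapomorphy uniting that clade.
II: derived state 'absent' in Epsilon only — an autapomorphy, so it tells us nothing about relationships among taxa.
III (derived state 'present') is unique to Alpha (autapomorphy; uninformative for grouping).
Most parsimonious ingroup topology: ((Beta,Alpha),Epsilon).
The clade {Alpha, Beta} is supported by I: its derived state 'present' occurs in exactly those taxa and in no other taxon (including the outgroup).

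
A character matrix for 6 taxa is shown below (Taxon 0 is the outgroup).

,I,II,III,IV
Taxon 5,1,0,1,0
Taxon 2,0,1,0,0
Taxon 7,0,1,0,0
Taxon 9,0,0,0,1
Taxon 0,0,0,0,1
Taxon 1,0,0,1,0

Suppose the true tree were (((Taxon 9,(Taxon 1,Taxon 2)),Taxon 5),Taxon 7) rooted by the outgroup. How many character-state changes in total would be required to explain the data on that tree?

7

Map each character onto (((Taxon 9,(Taxon 1,Taxon 2)),Taxon 5),Taxon 7) (rooted by Taxon 0) and count the minimum state changes it requires (Fitch parsimony):
I: 1; II: 2; III: 2; IV: 2.
Total tree length = 7.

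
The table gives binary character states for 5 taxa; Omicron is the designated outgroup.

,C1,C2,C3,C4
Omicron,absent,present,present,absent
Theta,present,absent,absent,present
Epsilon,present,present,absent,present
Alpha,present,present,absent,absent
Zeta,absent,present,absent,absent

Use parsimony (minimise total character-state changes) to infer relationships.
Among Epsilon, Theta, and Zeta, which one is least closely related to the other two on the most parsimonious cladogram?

Zeta

Character polarity is set by the outgroup: the derived state is whichever differs from the outgroup's state, so for C2, C3 the derived state is 'absent', and for the remaining characters it is 'present'.
Only Alpha, Epsilon, and Theta show the derived state 'present' for C1, supporting them as a clade.
C2: derived state 'absent' in Theta only — an autapomorphy, so it tells us nothing about relationships among taxa.
C3 (derived state 'absent') is shared by all ingroup taxa — unites the whole ingroup.
C4 (derived state 'present') is shared by Epsilon and Theta — a synapomorphy uniting that clade.
Most parsimonious ingroup topology: (((Theta,Epsilon),Alpha),Zeta).
Theta and Epsilon share a more recent common ancestor with each other than either does with Zeta, so Zeta is the least closely related of the three.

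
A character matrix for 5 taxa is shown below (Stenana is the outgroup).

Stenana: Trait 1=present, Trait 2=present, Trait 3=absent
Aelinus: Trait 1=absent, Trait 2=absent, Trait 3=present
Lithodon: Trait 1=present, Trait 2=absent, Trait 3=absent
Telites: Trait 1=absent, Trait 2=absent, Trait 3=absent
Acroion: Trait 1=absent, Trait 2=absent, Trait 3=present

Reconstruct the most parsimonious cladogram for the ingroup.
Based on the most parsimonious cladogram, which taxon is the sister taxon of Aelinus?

Character polarity is set by the outgroup: the derived state is whichever differs from the outgroup's state, so for Trait 1, Trait 2 the derived state is 'absent', and for the remaining characters it is 'present'.
Trait 1 (derived state 'absent') is shared by Acroion, Aelinus, and Telites — a synapomorphy uniting that clade.
All ingroup taxa share the derived state 'absent' for Trait 2; it defines the ingroup but does not resolve relationships within it.
Trait 3 (derived state 'present') is shared by Acroion and Aelinus — a synapomorphy uniting that clade.
Most parsimonious ingroup topology: (((Aelinus,Acroion),Telites),Lithodon).
Aelinus and Acroion form a cherry on this tree, so they are sister taxa.

Acroion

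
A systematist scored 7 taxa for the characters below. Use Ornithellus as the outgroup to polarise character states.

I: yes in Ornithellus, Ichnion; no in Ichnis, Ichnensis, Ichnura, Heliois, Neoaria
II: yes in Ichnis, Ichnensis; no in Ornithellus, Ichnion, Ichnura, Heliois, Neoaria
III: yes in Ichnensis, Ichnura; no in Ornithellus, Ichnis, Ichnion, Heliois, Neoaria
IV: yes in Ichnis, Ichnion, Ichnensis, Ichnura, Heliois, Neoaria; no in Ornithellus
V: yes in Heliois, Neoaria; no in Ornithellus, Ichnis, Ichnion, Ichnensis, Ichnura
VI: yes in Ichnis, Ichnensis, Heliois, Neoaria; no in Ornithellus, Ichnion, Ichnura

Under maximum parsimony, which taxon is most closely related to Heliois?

Neoaria

Character polarity is set by the outgroup: the derived state is whichever differs from the outgroup's state, so for I the derived state is 'no', and for the remaining characters it is 'yes'.
I: derived state 'no' in Heliois, Ichnensis, Ichnis, Ichnura, and Neoaria only — synapomorphy for {Heliois, Ichnensis, Ichnis, Ichnura, Neoaria}.
II (derived state 'yes') is shared by Ichnensis and Ichnis — a synapomorphy uniting that clade.
III (state 'yes') occurs in Ichnensis and Ichnura but conflicts with the nesting implied by the other characters — most parsimoniously interpreted as homoplasy.
IV (derived state 'yes') is shared by all ingroup taxa — unites the whole ingroup.
V (derived state 'yes') is shared by Heliois and Neoaria — a synapomorphy uniting that clade.
VI: derived state 'yes' in Heliois, Ichnensis, Ichnis, and Neoaria only — synapomorphy for {Heliois, Ichnensis, Ichnis, Neoaria}.
Most parsimonious ingroup topology: ((((Ichnis,Ichnensis),(Heliois,Neoaria)),Ichnura),Ichnion).
Heliois and Neoaria form a cherry on this tree, so they are sister taxa.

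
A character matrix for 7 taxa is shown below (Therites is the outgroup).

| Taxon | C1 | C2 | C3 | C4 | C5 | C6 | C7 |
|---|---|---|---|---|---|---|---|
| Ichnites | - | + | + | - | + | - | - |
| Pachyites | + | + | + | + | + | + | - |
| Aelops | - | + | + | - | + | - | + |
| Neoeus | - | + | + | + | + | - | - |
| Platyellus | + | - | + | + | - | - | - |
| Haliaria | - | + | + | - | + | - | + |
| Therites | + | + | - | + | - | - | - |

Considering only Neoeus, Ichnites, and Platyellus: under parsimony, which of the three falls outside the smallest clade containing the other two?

Character polarity is set by the outgroup: the derived state is whichever differs from the outgroup's state, so for C1, C2, C4 the derived state is '-', and for the remaining characters it is '+'.
C1 (derived state '-') is shared by Aelops, Haliaria, Ichnites, and Neoeus — a synapomorphy uniting that clade.
C2 (derived state '-') is unique to Platyellus (autapomorphy; uninformative for grouping).
All ingroup taxa share the derived state '+' for C3; it defines the ingroup but does not resolve relationships within it.
Only Aelops, Haliaria, and Ichnites show the derived state '-' for C4, supporting them as a clade.
Only Aelops, Haliaria, Ichnites, Neoeus, and Pachyites show the derived state '+' for C5, supporting them as a clade.
C6 (derived state '+') is unique to Pachyites (autapomorphy; uninformative for grouping).
C7: derived state '+' in Aelops and Haliaria only — synapomorphy for {Aelops, Haliaria}.
Most parsimonious ingroup topology: ((Pachyites,(((Aelops,Haliaria),Ichnites),Neoeus)),Platyellus).
Neoeus and Ichnites share a more recent common ancestor with each other than either does with Platyellus, so Platyellus is the least closely related of the three.

Platyellus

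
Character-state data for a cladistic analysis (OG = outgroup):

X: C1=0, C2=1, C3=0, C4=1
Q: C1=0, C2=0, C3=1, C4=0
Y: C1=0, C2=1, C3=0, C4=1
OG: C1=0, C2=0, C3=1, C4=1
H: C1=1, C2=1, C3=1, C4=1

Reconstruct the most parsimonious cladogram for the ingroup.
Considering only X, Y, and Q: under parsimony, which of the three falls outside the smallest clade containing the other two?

Character polarity is set by the outgroup: the derived state is whichever differs from the outgroup's state, so for C3, C4 the derived state is '0', and for the remaining characters it is '1'.
C1: derived state '1' in H only — an autapomorphy, so it tells us nothing about relationships among taxa.
C2: derived state '1' in H, X, and Y only — synapomorphy for {H, X, Y}.
C3 (derived state '0') is shared by X and Y — a synapomorphy uniting that clade.
C4: derived state '0' in Q only — an autapomorphy, so it tells us nothing about relationships among taxa.
Most parsimonious ingroup topology: (Q,((X,Y),H)).
X and Y share a more recent common ancestor with each other than either does with Q, so Q is the least closely related of the three.

Q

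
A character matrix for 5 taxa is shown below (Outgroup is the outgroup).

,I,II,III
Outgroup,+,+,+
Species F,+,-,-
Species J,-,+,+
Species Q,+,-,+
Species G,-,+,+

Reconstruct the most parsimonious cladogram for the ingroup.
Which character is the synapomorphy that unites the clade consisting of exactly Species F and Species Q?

II

The outgroup has state '+' for every character, so '-' is the derived state throughout.
I: derived state '-' in Species G and Species J only — synapomorphy for {Species G, Species J}.
II: derived state '-' in Species F and Species Q only — synapomorphy for {Species F, Species Q}.
III (derived state '-') is unique to Species F (autapomorphy; uninformative for grouping).
Most parsimonious ingroup topology: ((Species F,Species Q),(Species J,Species G)).
The clade {Species F, Species Q} is supported by II: its derived state '-' occurs in exactly those taxa and in no other taxon (including the outgroup).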